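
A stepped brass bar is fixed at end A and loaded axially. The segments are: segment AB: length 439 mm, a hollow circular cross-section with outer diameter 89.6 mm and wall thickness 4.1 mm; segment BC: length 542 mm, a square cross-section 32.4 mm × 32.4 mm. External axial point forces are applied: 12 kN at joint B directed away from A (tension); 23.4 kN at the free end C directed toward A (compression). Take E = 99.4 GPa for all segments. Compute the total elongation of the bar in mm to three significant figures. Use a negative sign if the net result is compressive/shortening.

Internal axial forces (sectioning from the free end, tension +): N_BC = -23.4 kN, N_AB = -11.4 kN.
A_AB = 1101 mm².
A_BC = 1050 mm².
δ_AB = -11400·439/(1101·99400) = -0.04572 mm
δ_BC = -23400·542/(1050·99400) = -0.1215 mm
δ = Σδ_i = -0.1673 mm.

-0.167 mm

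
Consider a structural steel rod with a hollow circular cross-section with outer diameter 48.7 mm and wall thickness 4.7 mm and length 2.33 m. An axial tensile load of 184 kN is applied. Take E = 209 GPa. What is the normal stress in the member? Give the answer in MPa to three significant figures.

283 MPa

A = 649.7 mm².
σ = N/A = 184000/649.7 = 283.2 MPa.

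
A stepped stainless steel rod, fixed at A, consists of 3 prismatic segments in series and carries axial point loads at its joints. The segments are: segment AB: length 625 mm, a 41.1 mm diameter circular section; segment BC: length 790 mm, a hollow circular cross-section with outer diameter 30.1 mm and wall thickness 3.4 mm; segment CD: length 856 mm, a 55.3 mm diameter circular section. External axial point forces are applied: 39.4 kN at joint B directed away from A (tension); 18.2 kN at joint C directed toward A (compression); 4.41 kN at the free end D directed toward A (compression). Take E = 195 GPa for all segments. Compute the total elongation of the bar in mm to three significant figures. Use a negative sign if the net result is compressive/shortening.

Internal axial forces (sectioning from the free end, tension +): N_CD = -4.41 kN, N_BC = -22.61 kN, N_AB = 16.79 kN.
A_AB = 1327 mm².
A_BC = 285.2 mm².
A_CD = 2402 mm².
δ_AB = 16790·625/(1327·195000) = 0.04056 mm
δ_BC = -22610·790/(285.2·195000) = -0.3212 mm
δ_CD = -4410·856/(2402·195000) = -0.00806 mm
δ = Σδ_i = -0.2887 mm.

-0.289 mm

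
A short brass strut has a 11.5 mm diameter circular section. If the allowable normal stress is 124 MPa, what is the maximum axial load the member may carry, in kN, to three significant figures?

A = 103.9 mm².
P_max = σ_allow · A = 124 · 103.9 = 12880 N = 12.88 kN.

12.9 kN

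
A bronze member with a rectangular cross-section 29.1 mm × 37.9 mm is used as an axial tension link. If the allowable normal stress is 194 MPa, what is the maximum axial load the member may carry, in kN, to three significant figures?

214 kN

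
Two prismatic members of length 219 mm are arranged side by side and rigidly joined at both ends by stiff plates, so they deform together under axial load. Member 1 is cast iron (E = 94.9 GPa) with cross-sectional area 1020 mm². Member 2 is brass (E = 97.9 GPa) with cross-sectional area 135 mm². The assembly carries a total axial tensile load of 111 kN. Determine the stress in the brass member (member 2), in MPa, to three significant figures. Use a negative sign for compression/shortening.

98.8 MPa

Equal strain + equilibrium ⇒ each member carries load in proportion to AE: A₁E₁ = 96800000 N, A₂E₂ = 13220000 N, ΣAE = 110000000 N.
σ₂ = P·E₂/ΣAE = 111000·97900/110000000 = 98.78 MPa.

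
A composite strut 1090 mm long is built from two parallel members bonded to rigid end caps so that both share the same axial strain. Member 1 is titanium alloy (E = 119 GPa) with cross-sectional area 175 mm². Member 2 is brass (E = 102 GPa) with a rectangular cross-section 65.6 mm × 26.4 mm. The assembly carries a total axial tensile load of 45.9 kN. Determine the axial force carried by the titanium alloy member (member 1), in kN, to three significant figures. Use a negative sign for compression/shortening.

4.84 kN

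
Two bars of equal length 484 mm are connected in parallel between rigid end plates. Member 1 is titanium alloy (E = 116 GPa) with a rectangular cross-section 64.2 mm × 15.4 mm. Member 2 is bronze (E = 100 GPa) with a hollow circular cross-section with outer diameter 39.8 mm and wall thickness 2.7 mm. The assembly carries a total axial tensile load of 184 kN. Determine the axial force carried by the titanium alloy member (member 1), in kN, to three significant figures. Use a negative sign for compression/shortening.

144 kN

A_1 = 988.7 mm².
A_2 = 314.7 mm².
Equal strain + equilibrium ⇒ each member carries load in proportion to AE: A₁E₁ = 114700000 N, A₂E₂ = 31470000 N, ΣAE = 146200000 N.
F₁ = P·A₁E₁/ΣAE = 184000·114700000/146200000 = 144400 N.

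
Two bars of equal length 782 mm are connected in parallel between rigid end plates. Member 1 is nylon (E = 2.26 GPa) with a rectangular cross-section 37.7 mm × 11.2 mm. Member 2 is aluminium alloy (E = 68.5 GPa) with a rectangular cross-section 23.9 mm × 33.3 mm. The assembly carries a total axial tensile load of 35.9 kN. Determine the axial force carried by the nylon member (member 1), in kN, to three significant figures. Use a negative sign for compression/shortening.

0.618 kN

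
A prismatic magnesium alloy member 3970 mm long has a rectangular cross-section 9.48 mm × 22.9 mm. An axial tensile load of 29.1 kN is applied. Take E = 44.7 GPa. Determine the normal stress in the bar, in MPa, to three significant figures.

A = 217.1 mm².
σ = N/A = 29100/217.1 = 134 MPa.

134 MPa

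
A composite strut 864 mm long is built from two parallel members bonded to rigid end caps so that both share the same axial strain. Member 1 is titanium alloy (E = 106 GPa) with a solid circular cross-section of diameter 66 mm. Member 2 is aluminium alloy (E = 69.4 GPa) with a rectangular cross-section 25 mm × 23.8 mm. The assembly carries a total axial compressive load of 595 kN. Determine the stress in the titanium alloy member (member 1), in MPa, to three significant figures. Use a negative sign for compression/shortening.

-156 MPa

A_1 = 3421 mm².
A_2 = 595 mm².
Equal strain + equilibrium ⇒ each member carries load in proportion to AE: A₁E₁ = 362600000 N, A₂E₂ = 41290000 N, ΣAE = 403900000 N.
σ₁ = P·E₁/ΣAE = -595000·106000/403900000 = -156.1 MPa.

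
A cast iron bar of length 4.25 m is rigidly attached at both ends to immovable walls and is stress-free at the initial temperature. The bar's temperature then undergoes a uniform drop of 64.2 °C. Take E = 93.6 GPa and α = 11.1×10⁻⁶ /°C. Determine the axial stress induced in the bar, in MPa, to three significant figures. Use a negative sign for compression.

66.7 MPa

Free thermal expansion αLΔT = 11.1e-6 · 4250 · -64.2 = -3.029 mm.
The walls impose strain ε = −(-3.029)/4250 = 7.1262e-04; σ = Eε = 93600 · 7.1262e-04 = 66.7 MPa.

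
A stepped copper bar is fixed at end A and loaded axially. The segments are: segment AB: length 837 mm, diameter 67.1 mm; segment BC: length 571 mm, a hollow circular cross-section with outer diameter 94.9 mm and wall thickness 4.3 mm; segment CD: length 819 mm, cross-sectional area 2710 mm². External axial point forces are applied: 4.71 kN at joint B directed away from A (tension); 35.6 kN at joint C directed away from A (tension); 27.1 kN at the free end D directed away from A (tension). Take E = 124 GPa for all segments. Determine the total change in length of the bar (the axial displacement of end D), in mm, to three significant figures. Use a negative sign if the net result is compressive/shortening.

0.431 mm

Internal axial forces (sectioning from the free end, tension +): N_CD = 27.1 kN, N_BC = 62.7 kN, N_AB = 67.41 kN.
A_AB = 3536 mm².
A_BC = 1224 mm².
δ_AB = 67410·837/(3536·124000) = 0.1287 mm
δ_BC = 62700·571/(1224·124000) = 0.2359 mm
δ_CD = 27100·819/(2710·124000) = 0.06605 mm
δ = Σδ_i = 0.4306 mm.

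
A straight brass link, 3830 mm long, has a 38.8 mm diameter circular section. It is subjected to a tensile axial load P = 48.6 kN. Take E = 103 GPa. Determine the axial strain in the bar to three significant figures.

A = 1182 mm².
σ = N/A = 41.1 MPa; ε = σ/E = 41.1/103000 = 3.991e-04.

3.99e-04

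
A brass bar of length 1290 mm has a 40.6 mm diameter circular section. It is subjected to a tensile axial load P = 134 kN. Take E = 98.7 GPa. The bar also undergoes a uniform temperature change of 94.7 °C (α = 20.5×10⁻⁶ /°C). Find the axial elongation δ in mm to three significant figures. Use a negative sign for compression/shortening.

3.86 mm

A = 1295 mm².
δ_mech = NL/(AE) = 134000·1290/(1295·98700) = 1.353 mm.
δ_thermal = αLΔT = 20.5e-6·1290·94.7 = 2.504 mm.
δ = δ_mech + δ_thermal = 3.857 mm.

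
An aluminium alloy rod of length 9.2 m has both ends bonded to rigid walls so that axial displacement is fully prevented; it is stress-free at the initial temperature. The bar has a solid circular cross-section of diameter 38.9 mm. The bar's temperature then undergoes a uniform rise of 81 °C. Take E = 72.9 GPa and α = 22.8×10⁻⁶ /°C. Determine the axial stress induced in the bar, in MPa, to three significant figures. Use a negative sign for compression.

Free thermal expansion αLΔT = 22.8e-6 · 9200 · 81 = 16.99 mm.
The walls impose strain ε = −(16.99)/9200 = -1.8468e-03; σ = Eε = 72900 · -1.8468e-03 = -134.6 MPa.

-135 MPa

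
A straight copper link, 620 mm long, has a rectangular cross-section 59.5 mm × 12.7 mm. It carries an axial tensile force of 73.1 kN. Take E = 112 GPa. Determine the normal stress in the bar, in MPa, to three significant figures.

96.7 MPa

A = 755.6 mm².
σ = N/A = 73100/755.6 = 96.74 MPa.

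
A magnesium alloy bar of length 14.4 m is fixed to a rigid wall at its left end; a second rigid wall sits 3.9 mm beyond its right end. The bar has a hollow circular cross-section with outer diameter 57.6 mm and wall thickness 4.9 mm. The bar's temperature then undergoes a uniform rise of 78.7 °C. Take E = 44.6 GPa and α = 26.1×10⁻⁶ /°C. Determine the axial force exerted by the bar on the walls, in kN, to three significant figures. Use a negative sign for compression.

-64.5 kN

Free thermal expansion αLΔT = 26.1e-6 · 14400 · 78.7 = 29.58 mm.
The walls engage after the gap closes; constrained expansion = 29.58 − 3.9 = 25.68 mm.
The walls impose strain ε = −(25.68)/14400 = -1.7832e-03; σ = Eε = 44600 · -1.7832e-03 = -79.53 MPa.
Wall reaction R = σ·A = -79.53·811.3 = -64520 N = -64.52 kN.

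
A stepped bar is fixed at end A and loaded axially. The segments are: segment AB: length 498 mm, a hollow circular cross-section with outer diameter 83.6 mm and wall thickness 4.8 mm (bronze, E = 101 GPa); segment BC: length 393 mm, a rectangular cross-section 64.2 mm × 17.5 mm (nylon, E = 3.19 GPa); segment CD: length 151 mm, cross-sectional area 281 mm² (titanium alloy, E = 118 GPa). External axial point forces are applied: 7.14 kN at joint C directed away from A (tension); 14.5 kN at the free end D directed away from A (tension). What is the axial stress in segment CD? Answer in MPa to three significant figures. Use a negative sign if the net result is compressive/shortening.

51.6 MPa

Internal axial forces (sectioning from the free end, tension +): N_CD = 14.5 kN, N_BC = 21.64 kN, N_AB = 21.64 kN.
σ_CD = N_CD/A_CD = 14500/281 = 51.6 MPa.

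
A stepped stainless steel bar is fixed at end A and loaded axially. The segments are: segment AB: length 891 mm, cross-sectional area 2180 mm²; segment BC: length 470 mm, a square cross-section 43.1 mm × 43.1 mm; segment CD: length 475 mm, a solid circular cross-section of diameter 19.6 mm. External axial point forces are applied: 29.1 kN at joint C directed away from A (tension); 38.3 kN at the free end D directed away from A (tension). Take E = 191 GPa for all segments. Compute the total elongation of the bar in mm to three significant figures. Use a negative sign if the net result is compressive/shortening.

Internal axial forces (sectioning from the free end, tension +): N_CD = 38.3 kN, N_BC = 67.4 kN, N_AB = 67.4 kN.
A_BC = 1858 mm².
A_CD = 301.7 mm².
δ_AB = 67400·891/(2180·191000) = 0.1442 mm
δ_BC = 67400·470/(1858·191000) = 0.08928 mm
δ_CD = 38300·475/(301.7·191000) = 0.3157 mm
δ = Σδ_i = 0.5492 mm.

0.549 mm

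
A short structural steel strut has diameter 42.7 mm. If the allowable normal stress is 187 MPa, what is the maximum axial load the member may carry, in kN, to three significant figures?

268 kN

A = 1432 mm².
P_max = σ_allow · A = 187 · 1432 = 267800 N = 267.8 kN.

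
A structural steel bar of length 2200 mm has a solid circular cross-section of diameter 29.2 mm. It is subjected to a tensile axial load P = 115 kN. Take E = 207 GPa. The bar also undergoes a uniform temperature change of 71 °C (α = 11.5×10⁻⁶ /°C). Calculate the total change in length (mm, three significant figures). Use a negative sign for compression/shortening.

A = 669.7 mm².
δ_mech = NL/(AE) = 115000·2200/(669.7·207000) = 1.825 mm.
δ_thermal = αLΔT = 11.5e-6·2200·71 = 1.796 mm.
δ = δ_mech + δ_thermal = 3.621 mm.

3.62 mm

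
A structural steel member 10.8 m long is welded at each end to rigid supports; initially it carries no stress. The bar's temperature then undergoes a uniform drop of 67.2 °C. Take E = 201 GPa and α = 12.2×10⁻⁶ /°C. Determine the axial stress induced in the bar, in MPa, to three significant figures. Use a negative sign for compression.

165 MPa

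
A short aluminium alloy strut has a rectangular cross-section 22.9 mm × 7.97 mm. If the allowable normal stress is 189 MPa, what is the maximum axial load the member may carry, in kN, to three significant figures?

34.5 kN

A = 182.5 mm².
P_max = σ_allow · A = 189 · 182.5 = 34490 N = 34.49 kN.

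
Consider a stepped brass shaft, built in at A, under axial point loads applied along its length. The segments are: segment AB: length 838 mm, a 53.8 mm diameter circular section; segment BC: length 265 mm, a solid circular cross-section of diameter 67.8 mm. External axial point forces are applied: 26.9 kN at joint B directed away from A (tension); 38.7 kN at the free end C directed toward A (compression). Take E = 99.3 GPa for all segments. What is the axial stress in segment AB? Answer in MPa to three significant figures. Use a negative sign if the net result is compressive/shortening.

Internal axial forces (sectioning from the free end, tension +): N_BC = -38.7 kN, N_AB = -11.8 kN.
A_AB = 2273 mm².
σ_AB = N_AB/A_AB = -11800/2273 = -5.191 MPa.

-5.19 MPa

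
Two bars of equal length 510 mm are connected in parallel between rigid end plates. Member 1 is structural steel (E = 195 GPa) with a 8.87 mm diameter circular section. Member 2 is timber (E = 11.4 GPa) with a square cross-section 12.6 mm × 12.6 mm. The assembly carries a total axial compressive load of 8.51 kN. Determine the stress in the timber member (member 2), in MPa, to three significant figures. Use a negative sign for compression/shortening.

-7.00 MPa

A_1 = 61.79 mm².
A_2 = 158.8 mm².
Equal strain + equilibrium ⇒ each member carries load in proportion to AE: A₁E₁ = 12050000 N, A₂E₂ = 1810000 N, ΣAE = 13860000 N.
σ₂ = P·E₂/ΣAE = -8510·11400/13860000 = -7 MPa.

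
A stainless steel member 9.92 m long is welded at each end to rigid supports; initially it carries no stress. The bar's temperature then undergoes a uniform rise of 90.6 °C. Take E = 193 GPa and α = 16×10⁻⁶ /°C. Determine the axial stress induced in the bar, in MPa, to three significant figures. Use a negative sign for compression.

-280 MPa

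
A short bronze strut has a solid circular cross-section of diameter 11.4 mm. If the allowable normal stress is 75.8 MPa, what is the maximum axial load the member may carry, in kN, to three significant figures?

7.74 kN

A = 102.1 mm².
P_max = σ_allow · A = 75.8 · 102.1 = 7737 N = 7.737 kN.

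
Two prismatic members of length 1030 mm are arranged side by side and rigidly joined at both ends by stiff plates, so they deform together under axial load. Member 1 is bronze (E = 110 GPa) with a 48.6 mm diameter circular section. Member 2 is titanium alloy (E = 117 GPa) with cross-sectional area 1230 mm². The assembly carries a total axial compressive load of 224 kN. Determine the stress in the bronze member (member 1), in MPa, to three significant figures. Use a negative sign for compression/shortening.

A_1 = 1855 mm².
Equal strain + equilibrium ⇒ each member carries load in proportion to AE: A₁E₁ = 204100000 N, A₂E₂ = 143900000 N, ΣAE = 348000000 N.
σ₁ = P·E₁/ΣAE = -224000·110000/348000000 = -70.81 MPa.

-70.8 MPa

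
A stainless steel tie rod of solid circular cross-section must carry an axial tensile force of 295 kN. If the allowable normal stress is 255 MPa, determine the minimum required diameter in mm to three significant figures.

38.4 mm

Required area A ≥ P/σ_allow = 295000/255 = 1157 mm².
For a solid circular section, d ≥ √(4A/π) = 38.38 mm.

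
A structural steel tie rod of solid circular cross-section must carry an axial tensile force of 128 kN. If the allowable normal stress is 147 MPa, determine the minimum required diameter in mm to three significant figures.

33.3 mm

Required area A ≥ P/σ_allow = 128000/147 = 870.7 mm².
For a solid circular section, d ≥ √(4A/π) = 33.3 mm.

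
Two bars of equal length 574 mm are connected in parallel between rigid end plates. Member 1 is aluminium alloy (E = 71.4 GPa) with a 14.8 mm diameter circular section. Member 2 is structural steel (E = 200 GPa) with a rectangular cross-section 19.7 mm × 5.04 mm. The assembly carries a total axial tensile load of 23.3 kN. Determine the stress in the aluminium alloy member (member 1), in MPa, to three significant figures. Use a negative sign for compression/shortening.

51.8 MPa

A_1 = 172 mm².
A_2 = 99.29 mm².
Equal strain + equilibrium ⇒ each member carries load in proportion to AE: A₁E₁ = 12280000 N, A₂E₂ = 19860000 N, ΣAE = 32140000 N.
σ₁ = P·E₁/ΣAE = 23300·71400/32140000 = 51.76 MPa.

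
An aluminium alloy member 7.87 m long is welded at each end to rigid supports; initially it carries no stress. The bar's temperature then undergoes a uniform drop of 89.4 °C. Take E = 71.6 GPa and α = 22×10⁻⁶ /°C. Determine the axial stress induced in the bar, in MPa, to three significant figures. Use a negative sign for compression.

Free thermal expansion αLΔT = 22e-6 · 7870 · -89.4 = -15.48 mm.
The walls impose strain ε = −(-15.48)/7870 = 1.9668e-03; σ = Eε = 71600 · 1.9668e-03 = 140.8 MPa.

141 MPa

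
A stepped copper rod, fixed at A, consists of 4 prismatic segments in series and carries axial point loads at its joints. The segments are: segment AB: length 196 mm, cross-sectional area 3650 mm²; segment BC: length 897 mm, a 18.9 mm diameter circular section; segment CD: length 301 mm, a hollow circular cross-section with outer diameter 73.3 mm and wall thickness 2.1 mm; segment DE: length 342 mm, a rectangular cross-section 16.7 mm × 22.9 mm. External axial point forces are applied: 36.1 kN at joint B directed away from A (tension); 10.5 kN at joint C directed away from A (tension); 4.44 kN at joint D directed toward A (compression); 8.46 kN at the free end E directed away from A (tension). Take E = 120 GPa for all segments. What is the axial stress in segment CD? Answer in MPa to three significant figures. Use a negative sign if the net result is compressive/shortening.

8.56 MPa

Internal axial forces (sectioning from the free end, tension +): N_DE = 8.46 kN, N_CD = 4.02 kN, N_BC = 14.52 kN, N_AB = 50.62 kN.
A_CD = 469.7 mm².
σ_CD = N_CD/A_CD = 4020/469.7 = 8.558 MPa.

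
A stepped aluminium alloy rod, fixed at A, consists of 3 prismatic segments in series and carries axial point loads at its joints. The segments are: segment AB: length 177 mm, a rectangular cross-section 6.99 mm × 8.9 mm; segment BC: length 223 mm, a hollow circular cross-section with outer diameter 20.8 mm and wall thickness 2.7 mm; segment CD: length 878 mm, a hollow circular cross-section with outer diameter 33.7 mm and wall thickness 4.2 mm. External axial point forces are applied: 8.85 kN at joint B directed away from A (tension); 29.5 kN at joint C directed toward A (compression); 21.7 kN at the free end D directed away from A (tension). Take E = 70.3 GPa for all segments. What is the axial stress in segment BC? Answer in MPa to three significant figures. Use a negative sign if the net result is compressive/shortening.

Internal axial forces (sectioning from the free end, tension +): N_CD = 21.7 kN, N_BC = -7.8 kN, N_AB = 1.05 kN.
A_BC = 153.5 mm².
σ_BC = N_BC/A_BC = -7800/153.5 = -50.8 MPa.

-50.8 MPa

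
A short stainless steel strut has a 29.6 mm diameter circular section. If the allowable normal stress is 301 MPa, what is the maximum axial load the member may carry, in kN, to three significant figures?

A = 688.1 mm².
P_max = σ_allow · A = 301 · 688.1 = 207100 N = 207.1 kN.

207 kN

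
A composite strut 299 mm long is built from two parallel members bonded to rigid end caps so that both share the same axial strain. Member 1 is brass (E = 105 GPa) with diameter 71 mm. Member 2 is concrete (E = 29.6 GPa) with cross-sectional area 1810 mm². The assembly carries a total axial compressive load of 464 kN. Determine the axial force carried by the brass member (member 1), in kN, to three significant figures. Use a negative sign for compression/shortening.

-411 kN

A_1 = 3959 mm².
Equal strain + equilibrium ⇒ each member carries load in proportion to AE: A₁E₁ = 415700000 N, A₂E₂ = 53580000 N, ΣAE = 469300000 N.
F₁ = P·A₁E₁/ΣAE = -464000·415700000/469300000 = -411000 N.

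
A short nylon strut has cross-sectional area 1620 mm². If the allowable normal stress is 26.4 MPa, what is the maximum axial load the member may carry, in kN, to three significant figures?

P_max = σ_allow · A = 26.4 · 1620 = 42770 N = 42.77 kN.

42.8 kN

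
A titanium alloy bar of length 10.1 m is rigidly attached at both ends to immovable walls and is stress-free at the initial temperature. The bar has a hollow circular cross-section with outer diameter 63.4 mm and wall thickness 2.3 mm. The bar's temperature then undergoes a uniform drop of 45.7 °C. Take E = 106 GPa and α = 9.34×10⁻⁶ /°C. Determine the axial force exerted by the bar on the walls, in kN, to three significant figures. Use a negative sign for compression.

20.0 kN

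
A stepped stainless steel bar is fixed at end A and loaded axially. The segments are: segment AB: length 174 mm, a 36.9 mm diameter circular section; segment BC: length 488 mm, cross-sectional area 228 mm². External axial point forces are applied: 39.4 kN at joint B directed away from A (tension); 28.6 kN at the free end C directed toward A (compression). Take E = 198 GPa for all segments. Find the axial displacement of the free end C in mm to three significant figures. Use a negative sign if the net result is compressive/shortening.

-0.300 mm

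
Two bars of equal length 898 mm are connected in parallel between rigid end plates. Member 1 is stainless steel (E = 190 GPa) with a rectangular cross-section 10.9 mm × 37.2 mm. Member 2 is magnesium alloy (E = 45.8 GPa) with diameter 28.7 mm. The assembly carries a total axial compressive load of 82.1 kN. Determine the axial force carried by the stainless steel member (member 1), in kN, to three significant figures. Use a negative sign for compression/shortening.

-59.3 kN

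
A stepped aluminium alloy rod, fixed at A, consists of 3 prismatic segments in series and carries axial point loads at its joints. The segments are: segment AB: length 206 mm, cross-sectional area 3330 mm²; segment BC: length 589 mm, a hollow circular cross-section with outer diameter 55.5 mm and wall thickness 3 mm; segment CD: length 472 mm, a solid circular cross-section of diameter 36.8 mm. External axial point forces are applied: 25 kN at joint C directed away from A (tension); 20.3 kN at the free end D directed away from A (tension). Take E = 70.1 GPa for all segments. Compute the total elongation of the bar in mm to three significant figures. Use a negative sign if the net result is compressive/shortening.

0.938 mm

Internal axial forces (sectioning from the free end, tension +): N_CD = 20.3 kN, N_BC = 45.3 kN, N_AB = 45.3 kN.
A_BC = 494.8 mm².
A_CD = 1064 mm².
δ_AB = 45300·206/(3330·70100) = 0.03998 mm
δ_BC = 45300·589/(494.8·70100) = 0.7692 mm
δ_CD = 20300·472/(1064·70100) = 0.1285 mm
δ = Σδ_i = 0.9377 mm.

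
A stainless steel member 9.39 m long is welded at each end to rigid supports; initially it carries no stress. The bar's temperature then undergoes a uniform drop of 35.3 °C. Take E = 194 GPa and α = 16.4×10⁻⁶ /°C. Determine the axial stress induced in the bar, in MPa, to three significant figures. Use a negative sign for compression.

112 MPa

Free thermal expansion αLΔT = 16.4e-6 · 9390 · -35.3 = -5.436 mm.
The walls impose strain ε = −(-5.436)/9390 = 5.7892e-04; σ = Eε = 194000 · 5.7892e-04 = 112.3 MPa.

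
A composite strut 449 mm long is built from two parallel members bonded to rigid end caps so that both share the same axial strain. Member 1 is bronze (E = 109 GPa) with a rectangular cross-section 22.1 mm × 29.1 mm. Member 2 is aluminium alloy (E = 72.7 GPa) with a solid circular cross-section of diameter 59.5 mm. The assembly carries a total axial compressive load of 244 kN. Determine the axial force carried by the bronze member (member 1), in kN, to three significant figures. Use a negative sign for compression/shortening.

A_1 = 643.1 mm².
A_2 = 2781 mm².
Equal strain + equilibrium ⇒ each member carries load in proportion to AE: A₁E₁ = 70100000 N, A₂E₂ = 202100000 N, ΣAE = 272200000 N.
F₁ = P·A₁E₁/ΣAE = -244000·70100000/272200000 = -62830 N.

-62.8 kN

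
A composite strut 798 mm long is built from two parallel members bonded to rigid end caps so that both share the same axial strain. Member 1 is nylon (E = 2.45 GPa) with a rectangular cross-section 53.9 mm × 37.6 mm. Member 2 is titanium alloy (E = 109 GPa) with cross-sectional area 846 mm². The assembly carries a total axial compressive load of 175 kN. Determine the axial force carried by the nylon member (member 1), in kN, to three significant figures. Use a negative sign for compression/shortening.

-8.94 kN

A_1 = 2027 mm².
Equal strain + equilibrium ⇒ each member carries load in proportion to AE: A₁E₁ = 4965000 N, A₂E₂ = 92210000 N, ΣAE = 97180000 N.
F₁ = P·A₁E₁/ΣAE = -175000·4965000/97180000 = -8941 N.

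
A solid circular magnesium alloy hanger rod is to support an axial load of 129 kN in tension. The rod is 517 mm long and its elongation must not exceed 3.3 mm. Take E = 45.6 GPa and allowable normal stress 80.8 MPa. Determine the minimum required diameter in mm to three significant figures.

45.1 mm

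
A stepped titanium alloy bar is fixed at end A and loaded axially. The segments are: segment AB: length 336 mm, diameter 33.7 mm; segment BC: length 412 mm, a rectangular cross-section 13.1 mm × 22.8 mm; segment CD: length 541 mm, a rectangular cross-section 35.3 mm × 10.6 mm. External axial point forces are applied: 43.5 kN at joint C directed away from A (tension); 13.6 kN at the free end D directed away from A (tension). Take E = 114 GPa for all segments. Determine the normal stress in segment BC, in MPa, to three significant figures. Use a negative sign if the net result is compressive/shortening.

Internal axial forces (sectioning from the free end, tension +): N_CD = 13.6 kN, N_BC = 57.1 kN, N_AB = 57.1 kN.
A_BC = 298.7 mm².
σ_BC = N_BC/A_BC = 57100/298.7 = 191.2 MPa.

191 MPa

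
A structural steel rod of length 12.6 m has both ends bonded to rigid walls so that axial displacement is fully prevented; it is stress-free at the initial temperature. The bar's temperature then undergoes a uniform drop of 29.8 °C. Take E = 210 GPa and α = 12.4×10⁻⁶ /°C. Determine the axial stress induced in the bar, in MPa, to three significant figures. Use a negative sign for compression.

77.6 MPa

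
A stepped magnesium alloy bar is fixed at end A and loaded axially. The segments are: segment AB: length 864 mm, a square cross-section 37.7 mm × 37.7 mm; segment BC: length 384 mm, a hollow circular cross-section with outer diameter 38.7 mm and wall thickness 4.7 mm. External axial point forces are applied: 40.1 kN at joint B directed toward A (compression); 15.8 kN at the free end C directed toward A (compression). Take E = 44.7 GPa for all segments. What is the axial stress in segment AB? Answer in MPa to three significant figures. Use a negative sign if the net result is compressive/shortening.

-39.3 MPa

Internal axial forces (sectioning from the free end, tension +): N_BC = -15.8 kN, N_AB = -55.9 kN.
A_AB = 1421 mm².
σ_AB = N_AB/A_AB = -55900/1421 = -39.33 MPa.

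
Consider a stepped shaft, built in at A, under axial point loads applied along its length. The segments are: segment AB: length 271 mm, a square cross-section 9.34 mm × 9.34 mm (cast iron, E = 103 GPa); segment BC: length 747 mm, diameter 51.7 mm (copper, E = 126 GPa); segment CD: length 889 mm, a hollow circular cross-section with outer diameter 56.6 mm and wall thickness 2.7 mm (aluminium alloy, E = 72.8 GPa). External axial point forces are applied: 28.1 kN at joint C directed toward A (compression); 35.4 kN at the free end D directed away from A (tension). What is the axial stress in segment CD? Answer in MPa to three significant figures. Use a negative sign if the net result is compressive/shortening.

77.4 MPa

Internal axial forces (sectioning from the free end, tension +): N_CD = 35.4 kN, N_BC = 7.3 kN, N_AB = 7.3 kN.
A_CD = 457.2 mm².
σ_CD = N_CD/A_CD = 35400/457.2 = 77.43 MPa.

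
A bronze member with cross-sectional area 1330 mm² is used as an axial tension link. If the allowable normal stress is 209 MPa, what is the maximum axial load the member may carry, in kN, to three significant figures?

P_max = σ_allow · A = 209 · 1330 = 278000 N = 278 kN.

278 kN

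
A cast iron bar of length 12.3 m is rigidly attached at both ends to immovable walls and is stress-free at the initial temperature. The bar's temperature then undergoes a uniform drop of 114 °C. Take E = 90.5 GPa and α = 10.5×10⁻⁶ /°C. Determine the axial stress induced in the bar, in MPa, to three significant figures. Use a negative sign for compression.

108 MPa

Free thermal expansion αLΔT = 10.5e-6 · 12300 · -114 = -14.72 mm.
The walls impose strain ε = −(-14.72)/12300 = 1.1970e-03; σ = Eε = 90500 · 1.1970e-03 = 108.3 MPa.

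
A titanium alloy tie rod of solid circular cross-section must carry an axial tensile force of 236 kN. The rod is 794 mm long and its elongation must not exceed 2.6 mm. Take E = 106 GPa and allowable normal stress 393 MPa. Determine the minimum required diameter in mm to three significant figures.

29.4 mm

Required area A ≥ P/σ_allow = 236000/393 = 600.5 mm².
For a solid circular section, d ≥ √(4A/π) = 27.65 mm.
Elongation limit: A ≥ PL/(Eδ_allow) = 236000·794/(106000·2.6) = 679.9 mm² ⇒ d ≥ 29.42 mm.
The elongation limit governs.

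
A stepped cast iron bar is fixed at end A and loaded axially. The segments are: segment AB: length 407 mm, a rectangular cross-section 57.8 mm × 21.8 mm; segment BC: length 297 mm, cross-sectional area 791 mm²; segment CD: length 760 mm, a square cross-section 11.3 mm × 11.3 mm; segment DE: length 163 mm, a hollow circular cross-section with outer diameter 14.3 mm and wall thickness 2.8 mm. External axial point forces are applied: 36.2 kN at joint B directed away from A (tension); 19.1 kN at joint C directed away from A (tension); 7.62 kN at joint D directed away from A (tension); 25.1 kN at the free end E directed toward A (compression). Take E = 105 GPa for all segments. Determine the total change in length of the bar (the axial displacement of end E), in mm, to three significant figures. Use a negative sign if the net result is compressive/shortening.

-1.25 mm

Internal axial forces (sectioning from the free end, tension +): N_DE = -25.1 kN, N_CD = -17.48 kN, N_BC = 1.62 kN, N_AB = 37.82 kN.
A_AB = 1260 mm².
A_CD = 127.7 mm².
A_DE = 101.2 mm².
δ_AB = 37820·407/(1260·105000) = 0.1163 mm
δ_BC = 1620·297/(791·105000) = 0.005793 mm
δ_CD = -17480·760/(127.7·105000) = -0.9909 mm
δ_DE = -25100·163/(101.2·105000) = -0.3852 mm
δ = Σδ_i = -1.254 mm.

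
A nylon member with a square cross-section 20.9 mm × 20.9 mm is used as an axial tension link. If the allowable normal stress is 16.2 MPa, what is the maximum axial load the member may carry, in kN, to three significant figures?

A = 436.8 mm².
P_max = σ_allow · A = 16.2 · 436.8 = 7076 N = 7.076 kN.

7.08 kN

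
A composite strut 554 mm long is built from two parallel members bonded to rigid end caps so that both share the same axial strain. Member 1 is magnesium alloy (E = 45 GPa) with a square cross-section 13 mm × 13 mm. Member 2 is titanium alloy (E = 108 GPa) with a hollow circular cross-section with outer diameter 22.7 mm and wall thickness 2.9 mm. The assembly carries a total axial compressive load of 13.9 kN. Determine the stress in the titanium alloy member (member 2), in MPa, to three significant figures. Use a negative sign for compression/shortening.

-55.4 MPa

A_1 = 169 mm².
A_2 = 180.4 mm².
Equal strain + equilibrium ⇒ each member carries load in proportion to AE: A₁E₁ = 7605000 N, A₂E₂ = 19480000 N, ΣAE = 27090000 N.
σ₂ = P·E₂/ΣAE = -13900·108000/27090000 = -55.42 MPa.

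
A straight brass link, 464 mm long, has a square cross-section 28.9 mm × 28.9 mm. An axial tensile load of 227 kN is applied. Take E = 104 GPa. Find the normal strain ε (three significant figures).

A = 835.2 mm².
σ = N/A = 271.8 MPa; ε = σ/E = 271.8/104000 = 2.613e-03.

0.00261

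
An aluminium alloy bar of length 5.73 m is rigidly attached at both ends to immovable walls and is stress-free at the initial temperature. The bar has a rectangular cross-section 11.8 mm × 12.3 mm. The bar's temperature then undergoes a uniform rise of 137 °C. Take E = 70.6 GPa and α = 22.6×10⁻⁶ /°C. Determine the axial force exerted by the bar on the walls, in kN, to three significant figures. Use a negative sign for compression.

-31.7 kN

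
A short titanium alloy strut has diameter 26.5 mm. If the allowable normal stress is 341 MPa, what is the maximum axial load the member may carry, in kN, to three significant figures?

188 kN

A = 551.5 mm².
P_max = σ_allow · A = 341 · 551.5 = 188100 N = 188.1 kN.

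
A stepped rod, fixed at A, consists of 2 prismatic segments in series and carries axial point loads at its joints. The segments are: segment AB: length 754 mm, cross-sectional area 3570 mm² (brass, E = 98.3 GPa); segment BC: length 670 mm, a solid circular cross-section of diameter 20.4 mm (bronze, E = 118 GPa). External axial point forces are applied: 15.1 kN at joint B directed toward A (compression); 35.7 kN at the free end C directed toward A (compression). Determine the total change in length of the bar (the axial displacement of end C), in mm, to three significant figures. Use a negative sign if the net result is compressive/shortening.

Internal axial forces (sectioning from the free end, tension +): N_BC = -35.7 kN, N_AB = -50.8 kN.
A_BC = 326.9 mm².
δ_AB = -50800·754/(3570·98300) = -0.1091 mm
δ_BC = -35700·670/(326.9·118000) = -0.6202 mm
δ = Σδ_i = -0.7293 mm.

-0.729 mm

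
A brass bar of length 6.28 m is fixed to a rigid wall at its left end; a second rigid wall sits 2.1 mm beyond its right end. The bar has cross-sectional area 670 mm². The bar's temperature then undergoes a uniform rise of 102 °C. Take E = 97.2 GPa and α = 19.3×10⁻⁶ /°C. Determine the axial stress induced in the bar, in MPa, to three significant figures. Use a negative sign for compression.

-159 MPa

Free thermal expansion αLΔT = 19.3e-6 · 6280 · 102 = 12.36 mm.
The walls engage after the gap closes; constrained expansion = 12.36 − 2.1 = 10.26 mm.
The walls impose strain ε = −(10.26)/6280 = -1.6342e-03; σ = Eε = 97200 · -1.6342e-03 = -158.8 MPa.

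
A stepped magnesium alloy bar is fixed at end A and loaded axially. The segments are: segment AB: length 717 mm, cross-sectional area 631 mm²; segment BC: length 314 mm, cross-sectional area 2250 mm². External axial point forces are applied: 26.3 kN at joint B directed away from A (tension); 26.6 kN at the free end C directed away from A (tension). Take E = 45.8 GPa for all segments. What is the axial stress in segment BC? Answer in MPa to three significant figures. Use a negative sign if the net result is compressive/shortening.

11.8 MPa

Internal axial forces (sectioning from the free end, tension +): N_BC = 26.6 kN, N_AB = 52.9 kN.
σ_BC = N_BC/A_BC = 26600/2250 = 11.82 MPa.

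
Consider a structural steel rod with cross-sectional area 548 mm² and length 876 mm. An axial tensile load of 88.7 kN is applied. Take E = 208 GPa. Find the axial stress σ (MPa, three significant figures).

162 MPa

σ = N/A = 88700/548 = 161.9 MPa.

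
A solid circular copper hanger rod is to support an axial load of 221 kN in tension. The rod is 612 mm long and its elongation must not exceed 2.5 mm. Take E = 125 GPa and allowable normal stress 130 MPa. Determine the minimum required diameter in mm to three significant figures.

Required area A ≥ P/σ_allow = 221000/130 = 1700 mm².
For a solid circular section, d ≥ √(4A/π) = 46.52 mm.
Elongation limit: A ≥ PL/(Eδ_allow) = 221000·612/(125000·2.5) = 432.8 mm² ⇒ d ≥ 23.47 mm.
The stress limit governs.

46.5 mm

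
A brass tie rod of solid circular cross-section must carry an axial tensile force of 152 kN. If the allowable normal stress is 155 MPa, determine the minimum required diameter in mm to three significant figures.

35.3 mm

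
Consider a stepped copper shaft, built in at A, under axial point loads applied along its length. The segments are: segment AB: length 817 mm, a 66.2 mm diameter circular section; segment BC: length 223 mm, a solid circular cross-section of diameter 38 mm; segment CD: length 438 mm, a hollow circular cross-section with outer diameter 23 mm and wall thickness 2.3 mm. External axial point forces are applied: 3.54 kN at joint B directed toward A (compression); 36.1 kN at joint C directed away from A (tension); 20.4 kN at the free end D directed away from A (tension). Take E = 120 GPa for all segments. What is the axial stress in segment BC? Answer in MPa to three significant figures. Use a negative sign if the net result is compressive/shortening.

49.8 MPa

Internal axial forces (sectioning from the free end, tension +): N_CD = 20.4 kN, N_BC = 56.5 kN, N_AB = 52.96 kN.
A_BC = 1134 mm².
σ_BC = N_BC/A_BC = 56500/1134 = 49.82 MPa.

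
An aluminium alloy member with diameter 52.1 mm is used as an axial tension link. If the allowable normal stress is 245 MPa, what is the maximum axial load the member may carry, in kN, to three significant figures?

A = 2132 mm².
P_max = σ_allow · A = 245 · 2132 = 522300 N = 522.3 kN.

522 kN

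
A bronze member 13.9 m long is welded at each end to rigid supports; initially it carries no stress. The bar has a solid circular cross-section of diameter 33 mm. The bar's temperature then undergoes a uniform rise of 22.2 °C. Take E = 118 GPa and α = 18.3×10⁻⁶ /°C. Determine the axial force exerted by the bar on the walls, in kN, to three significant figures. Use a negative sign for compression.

-41.0 kN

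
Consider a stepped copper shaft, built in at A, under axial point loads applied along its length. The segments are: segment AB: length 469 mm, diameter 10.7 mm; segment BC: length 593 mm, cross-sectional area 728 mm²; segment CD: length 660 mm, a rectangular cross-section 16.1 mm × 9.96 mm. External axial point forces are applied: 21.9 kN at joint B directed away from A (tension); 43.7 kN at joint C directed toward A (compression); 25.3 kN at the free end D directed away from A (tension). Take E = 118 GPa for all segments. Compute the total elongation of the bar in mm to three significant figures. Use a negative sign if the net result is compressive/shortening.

Internal axial forces (sectioning from the free end, tension +): N_CD = 25.3 kN, N_BC = -18.4 kN, N_AB = 3.5 kN.
A_AB = 89.92 mm².
A_CD = 160.4 mm².
δ_AB = 3500·469/(89.92·118000) = 0.1547 mm
δ_BC = -18400·593/(728·118000) = -0.127 mm
δ_CD = 25300·660/(160.4·118000) = 0.8825 mm
δ = Σδ_i = 0.9102 mm.

0.910 mm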